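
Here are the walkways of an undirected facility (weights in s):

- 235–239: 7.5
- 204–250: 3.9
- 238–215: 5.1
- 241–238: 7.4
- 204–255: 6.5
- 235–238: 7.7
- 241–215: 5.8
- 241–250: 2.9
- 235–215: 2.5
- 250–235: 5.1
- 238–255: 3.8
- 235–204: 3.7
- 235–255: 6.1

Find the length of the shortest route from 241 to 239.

Candidate routes:
241 - 215 - 235 - 239: 5.8+2.5+7.5 = 15.8
241 - 250 - 235 - 239: 2.9+5.1+7.5 = 15.5
241 - 250 - 204 - 235 - 239: 2.9+3.9+3.7+7.5 = 18
The minimum is 15.5 s via 241 - 250 - 235 - 239.

15.5 s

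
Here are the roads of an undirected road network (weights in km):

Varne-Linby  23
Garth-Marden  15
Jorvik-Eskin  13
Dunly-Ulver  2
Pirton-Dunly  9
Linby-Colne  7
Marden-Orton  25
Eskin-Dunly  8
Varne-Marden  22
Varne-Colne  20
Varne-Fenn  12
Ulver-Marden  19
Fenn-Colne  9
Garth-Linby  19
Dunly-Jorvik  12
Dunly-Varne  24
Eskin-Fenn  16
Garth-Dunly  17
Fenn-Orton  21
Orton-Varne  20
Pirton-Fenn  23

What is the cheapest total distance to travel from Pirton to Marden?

30 km

Settle nodes by increasing distance from Pirton:
Pirton: 0
Dunly: 9  (via Pirton)
Ulver: 11  (via Dunly)
Eskin: 17  (via Dunly)
Jorvik: 21  (via Dunly)
Fenn: 23  (via Pirton)
Garth: 26  (via Dunly)
Marden: 30  (via Ulver)
Shortest route: Pirton → Dunly → Ulver → Marden = 30 km.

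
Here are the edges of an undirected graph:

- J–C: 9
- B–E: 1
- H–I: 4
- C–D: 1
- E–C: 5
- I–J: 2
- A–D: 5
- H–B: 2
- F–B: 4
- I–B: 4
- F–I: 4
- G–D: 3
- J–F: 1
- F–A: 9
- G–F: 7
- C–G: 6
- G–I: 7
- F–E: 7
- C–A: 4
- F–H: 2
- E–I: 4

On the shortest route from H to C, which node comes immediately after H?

B

Candidate routes:
H - F - B - E - C: 2+4+1+5 = 12
H - F - J - C: 2+1+9 = 12
H - B - E - C: 2+1+5 = 8
Cheapest is H - B - E - C at 8.
So from H the first move is to B.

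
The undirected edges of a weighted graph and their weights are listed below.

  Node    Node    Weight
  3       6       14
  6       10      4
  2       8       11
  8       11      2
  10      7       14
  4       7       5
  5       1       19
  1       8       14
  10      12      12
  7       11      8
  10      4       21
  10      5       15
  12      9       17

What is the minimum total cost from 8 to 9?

53

Candidate routes:
8–1–5–10–12–9: 14+19+15+12+17 = 77
8–11–7–10–12–9: 2+8+14+12+17 = 53
8–11–7–4–10–12–9: 2+8+5+21+12+17 = 65
The minimum is 53 via 8–11–7–10–12–9.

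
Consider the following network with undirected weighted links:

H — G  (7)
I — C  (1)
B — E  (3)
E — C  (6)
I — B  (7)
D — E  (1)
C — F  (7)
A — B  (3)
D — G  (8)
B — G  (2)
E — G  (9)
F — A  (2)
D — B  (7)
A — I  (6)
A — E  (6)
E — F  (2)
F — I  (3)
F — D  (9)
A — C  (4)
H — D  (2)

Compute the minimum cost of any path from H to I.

8

Enumerating some paths:
H - D - E - F - I: 2+1+2+3 = 8
H - D - E - C - I: 2+1+6+1 = 10
Cheapest is H - D - E - F - I at 8.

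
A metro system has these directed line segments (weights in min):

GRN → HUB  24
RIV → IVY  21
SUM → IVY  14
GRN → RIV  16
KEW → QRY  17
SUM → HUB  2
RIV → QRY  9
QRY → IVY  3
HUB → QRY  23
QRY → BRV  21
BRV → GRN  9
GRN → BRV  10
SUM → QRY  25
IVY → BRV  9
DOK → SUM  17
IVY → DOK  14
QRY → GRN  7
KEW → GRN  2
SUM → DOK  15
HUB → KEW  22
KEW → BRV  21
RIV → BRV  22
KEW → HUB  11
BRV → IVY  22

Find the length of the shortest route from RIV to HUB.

40 min

Compare a few routes:
RIV–QRY–GRN–HUB: 9+7+24 = 40
RIV–QRY–IVY–DOK–SUM–HUB: 9+3+14+17+2 = 45
RIV–QRY–IVY–BRV–GRN–HUB: 9+3+9+9+24 = 54
Cheapest is RIV–QRY–GRN–HUB at 40 min.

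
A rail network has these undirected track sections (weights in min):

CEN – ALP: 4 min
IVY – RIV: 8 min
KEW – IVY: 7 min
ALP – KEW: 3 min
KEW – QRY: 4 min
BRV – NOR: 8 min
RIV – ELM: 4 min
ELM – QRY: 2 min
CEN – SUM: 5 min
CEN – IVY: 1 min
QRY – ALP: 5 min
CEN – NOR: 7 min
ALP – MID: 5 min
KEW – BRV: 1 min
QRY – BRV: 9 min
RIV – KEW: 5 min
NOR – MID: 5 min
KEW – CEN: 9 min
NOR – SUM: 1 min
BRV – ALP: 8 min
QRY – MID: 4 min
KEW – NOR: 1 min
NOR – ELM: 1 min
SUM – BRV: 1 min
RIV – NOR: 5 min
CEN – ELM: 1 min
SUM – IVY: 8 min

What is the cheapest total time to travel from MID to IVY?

8 min

Compare a few routes:
MID - NOR - SUM - CEN - IVY: 5+1+5+1 = 12
MID - ALP - CEN - IVY: 5+4+1 = 10
MID - ALP - KEW - NOR - ELM - CEN - IVY: 5+3+1+1+1+1 = 12
MID - QRY - ELM - CEN - IVY: 4+2+1+1 = 8
Cheapest is MID - QRY - ELM - CEN - IVY at 8 min.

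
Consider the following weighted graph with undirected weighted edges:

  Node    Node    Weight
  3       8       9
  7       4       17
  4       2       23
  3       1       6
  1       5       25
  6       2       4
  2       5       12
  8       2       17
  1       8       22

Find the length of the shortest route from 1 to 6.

Compare a few routes:
1 → 3 → 8 → 2 → 6: 6+9+17+4 = 36
1 → 5 → 2 → 6: 25+12+4 = 41
1 → 8 → 2 → 6: 22+17+4 = 43
Cheapest is 1 → 3 → 8 → 2 → 6 at 36.

36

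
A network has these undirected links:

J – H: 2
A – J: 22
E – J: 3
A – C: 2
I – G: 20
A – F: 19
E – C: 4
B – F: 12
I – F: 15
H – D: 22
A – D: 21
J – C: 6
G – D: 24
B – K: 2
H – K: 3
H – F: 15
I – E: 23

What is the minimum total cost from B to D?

Compare a few routes:
B - K - H - J - C - A - D: 2+3+2+6+2+21 = 36
B - K - H - D: 2+3+22 = 27
Cheapest is B - K - H - D at 27.

27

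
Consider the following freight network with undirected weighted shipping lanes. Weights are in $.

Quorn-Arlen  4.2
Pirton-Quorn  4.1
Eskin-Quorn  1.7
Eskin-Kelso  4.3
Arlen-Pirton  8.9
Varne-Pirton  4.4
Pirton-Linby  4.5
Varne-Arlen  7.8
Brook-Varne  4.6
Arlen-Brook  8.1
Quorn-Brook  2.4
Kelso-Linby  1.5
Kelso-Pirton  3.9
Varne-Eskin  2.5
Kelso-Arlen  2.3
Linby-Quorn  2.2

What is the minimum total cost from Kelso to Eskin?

Compare a few routes:
Kelso → Linby → Quorn → Eskin: 1.5+2.2+1.7 = 5.4
Kelso → Eskin: 4.3 = 4.3
The minimum is $4.3 via Kelso → Eskin.

$4.3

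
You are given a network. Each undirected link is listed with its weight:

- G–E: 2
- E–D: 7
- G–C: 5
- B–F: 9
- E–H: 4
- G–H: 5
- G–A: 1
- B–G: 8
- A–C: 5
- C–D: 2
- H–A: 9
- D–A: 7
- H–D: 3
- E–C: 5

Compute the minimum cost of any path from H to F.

22

Running Dijkstra from H:
H: 0
D: 3  (via H)
E: 4  (via H)
C: 5  (via D)
G: 5  (via H)
A: 6  (via G)
B: 13  (via G)
F: 22  (via B)
Shortest route: H → G → B → F = 22.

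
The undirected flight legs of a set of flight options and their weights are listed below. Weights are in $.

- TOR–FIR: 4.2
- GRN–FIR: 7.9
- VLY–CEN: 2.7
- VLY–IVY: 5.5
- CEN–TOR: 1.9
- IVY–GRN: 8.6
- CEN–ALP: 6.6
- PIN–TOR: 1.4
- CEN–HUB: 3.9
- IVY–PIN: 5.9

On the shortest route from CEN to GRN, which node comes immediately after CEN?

TOR

Enumerating some paths:
CEN → VLY → IVY → GRN: 2.7+5.5+8.6 = 16.8
CEN → TOR → PIN → IVY → GRN: 1.9+1.4+5.9+8.6 = 17.8
CEN → TOR → FIR → GRN: 1.9+4.2+7.9 = 14
Cheapest is CEN → TOR → FIR → GRN at $14.
So from CEN the first move is to TOR.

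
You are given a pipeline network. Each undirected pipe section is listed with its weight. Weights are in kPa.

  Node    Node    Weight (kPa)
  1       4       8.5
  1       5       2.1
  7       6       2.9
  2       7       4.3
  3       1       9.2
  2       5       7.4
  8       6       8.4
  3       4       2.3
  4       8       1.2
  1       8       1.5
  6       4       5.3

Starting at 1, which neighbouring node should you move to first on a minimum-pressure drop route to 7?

Compare a few routes:
1 → 8 → 6 → 7: 1.5+8.4+2.9 = 12.8
1 → 5 → 2 → 7: 2.1+7.4+4.3 = 13.8
1 → 8 → 4 → 6 → 7: 1.5+1.2+5.3+2.9 = 10.9
Cheapest is 1 → 8 → 4 → 6 → 7 at 10.9 kPa.
So from 1 the first move is to 8.

8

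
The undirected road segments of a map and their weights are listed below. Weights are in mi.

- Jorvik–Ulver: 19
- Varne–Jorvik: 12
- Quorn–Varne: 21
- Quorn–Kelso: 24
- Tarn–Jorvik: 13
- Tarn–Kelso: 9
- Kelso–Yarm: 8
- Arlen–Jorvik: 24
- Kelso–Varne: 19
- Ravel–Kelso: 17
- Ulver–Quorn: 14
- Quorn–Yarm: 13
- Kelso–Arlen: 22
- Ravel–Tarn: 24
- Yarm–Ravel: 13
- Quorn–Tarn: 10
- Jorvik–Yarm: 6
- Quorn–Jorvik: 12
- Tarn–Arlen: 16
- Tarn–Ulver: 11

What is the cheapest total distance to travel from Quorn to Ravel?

26 mi

Candidate routes:
Quorn–Tarn–Ravel: 10+24 = 34
Quorn–Jorvik–Yarm–Ravel: 12+6+13 = 31
Quorn–Yarm–Ravel: 13+13 = 26
The minimum is 26 mi via Quorn–Yarm–Ravel.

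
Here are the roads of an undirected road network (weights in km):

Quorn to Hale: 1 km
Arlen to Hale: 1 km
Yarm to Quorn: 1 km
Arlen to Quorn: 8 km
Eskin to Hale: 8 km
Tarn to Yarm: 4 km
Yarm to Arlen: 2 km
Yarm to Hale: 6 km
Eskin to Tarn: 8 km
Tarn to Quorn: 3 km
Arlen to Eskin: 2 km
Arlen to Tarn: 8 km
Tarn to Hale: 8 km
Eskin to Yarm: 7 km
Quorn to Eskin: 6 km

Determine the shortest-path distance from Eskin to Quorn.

4 km

Settle nodes by increasing distance from Eskin:
Eskin: 0
Arlen: 2  (via Eskin)
Hale: 3  (via Arlen)
Yarm: 4  (via Arlen)
Quorn: 4  (via Hale)
Shortest route: Eskin–Arlen–Hale–Quorn = 4 km.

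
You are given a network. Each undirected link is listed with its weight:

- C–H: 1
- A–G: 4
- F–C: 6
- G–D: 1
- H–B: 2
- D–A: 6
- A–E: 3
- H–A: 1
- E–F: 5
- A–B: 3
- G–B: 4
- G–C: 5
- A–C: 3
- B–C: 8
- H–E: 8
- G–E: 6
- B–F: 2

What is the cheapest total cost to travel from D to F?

Enumerating some paths:
D → G → A → B → F: 1+4+3+2 = 10
D → G → A → H → B → F: 1+4+1+2+2 = 10
D → G → C → H → B → F: 1+5+1+2+2 = 11
D → G → B → F: 1+4+2 = 7
The minimum is 7 via D → G → B → F.

7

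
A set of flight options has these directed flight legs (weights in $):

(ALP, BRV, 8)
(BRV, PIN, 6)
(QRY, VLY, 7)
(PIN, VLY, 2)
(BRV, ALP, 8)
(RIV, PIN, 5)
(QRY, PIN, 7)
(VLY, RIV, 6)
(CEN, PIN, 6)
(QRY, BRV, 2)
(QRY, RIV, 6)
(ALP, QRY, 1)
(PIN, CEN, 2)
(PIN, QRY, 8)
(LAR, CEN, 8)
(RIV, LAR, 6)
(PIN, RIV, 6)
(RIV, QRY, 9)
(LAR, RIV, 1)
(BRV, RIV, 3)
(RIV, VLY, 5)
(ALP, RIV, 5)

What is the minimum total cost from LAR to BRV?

Settle nodes by increasing distance from LAR:
LAR: 0
RIV: 1  (via LAR)
VLY: 6  (via RIV)
PIN: 6  (via RIV)
CEN: 8  (via LAR)
QRY: 10  (via RIV)
BRV: 12  (via QRY)
Shortest route: LAR → RIV → QRY → BRV = $12.

$12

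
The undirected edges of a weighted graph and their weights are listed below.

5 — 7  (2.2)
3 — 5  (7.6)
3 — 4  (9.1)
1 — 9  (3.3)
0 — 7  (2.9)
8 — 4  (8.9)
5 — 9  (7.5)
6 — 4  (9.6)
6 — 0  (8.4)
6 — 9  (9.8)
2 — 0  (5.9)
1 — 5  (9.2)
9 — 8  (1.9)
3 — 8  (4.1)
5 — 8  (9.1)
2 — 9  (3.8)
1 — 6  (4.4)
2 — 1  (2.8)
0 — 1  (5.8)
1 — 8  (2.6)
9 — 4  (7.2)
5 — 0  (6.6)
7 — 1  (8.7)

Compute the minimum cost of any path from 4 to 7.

Running Dijkstra from 4:
4: 0
9: 7.2  (via 4)
8: 8.9  (via 4)
3: 9.1  (via 4)
6: 9.6  (via 4)
1: 10.5  (via 9)
2: 11  (via 9)
5: 14.7  (via 9)
0: 16.3  (via 1)
7: 16.9  (via 5)
Shortest route: 4–9–5–7 = 16.9.

16.9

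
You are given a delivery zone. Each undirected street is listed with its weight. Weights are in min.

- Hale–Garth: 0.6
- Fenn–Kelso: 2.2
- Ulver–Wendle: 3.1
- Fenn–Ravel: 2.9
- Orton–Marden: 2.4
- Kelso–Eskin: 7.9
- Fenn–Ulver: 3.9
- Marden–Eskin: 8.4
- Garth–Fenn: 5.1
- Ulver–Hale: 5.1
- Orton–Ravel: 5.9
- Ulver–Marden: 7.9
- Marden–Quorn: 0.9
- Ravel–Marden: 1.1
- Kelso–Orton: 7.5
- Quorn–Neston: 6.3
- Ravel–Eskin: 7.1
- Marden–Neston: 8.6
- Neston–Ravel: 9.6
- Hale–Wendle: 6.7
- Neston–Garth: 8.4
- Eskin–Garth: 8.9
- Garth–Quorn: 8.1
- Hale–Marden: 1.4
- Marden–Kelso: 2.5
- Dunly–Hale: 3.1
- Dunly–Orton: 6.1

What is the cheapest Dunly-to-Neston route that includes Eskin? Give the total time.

28 min

Best Dunly to Eskin: Dunly–Hale–Garth–Eskin costing 12.6
Best Eskin to Neston: Eskin–Ravel–Marden–Quorn–Neston costing 15.4
Total via Eskin: 12.6 + 15.4 = 28 min.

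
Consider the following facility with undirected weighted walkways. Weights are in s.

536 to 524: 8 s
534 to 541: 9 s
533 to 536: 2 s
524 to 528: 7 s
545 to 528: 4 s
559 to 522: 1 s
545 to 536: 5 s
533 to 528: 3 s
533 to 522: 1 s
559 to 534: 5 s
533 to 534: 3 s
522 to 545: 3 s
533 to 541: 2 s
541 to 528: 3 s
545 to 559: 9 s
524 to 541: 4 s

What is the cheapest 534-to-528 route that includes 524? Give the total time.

Best 534 to 524: 534 → 533 → 541 → 524 costing 9
Best 524 to 528: 524 → 528 costing 7
Total via 524: 9 + 7 = 16 s.

16 s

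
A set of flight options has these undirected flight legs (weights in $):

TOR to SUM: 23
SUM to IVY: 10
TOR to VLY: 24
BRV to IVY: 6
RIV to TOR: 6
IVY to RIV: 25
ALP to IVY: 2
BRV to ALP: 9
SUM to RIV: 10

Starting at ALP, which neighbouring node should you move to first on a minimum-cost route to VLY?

Candidate routes:
ALP–BRV–IVY–SUM–RIV–TOR–VLY: 9+6+10+10+6+24 = 65
ALP–IVY–SUM–RIV–TOR–VLY: 2+10+10+6+24 = 52
ALP–IVY–RIV–TOR–VLY: 2+25+6+24 = 57
ALP–IVY–SUM–TOR–VLY: 2+10+23+24 = 59
The minimum is $52 via ALP–IVY–SUM–RIV–TOR–VLY.
So from ALP the first move is to IVY.

IVY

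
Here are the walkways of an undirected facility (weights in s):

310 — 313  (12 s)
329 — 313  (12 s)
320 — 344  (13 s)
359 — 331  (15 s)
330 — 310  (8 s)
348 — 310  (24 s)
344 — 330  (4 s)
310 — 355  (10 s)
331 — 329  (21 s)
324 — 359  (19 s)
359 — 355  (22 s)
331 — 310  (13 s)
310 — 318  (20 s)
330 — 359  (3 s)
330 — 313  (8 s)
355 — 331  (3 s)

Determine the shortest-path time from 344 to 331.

22 s

Compare a few routes:
344–330–359–355–331: 4+3+22+3 = 32
344–330–310–331: 4+8+13 = 25
344–330–310–355–331: 4+8+10+3 = 25
344–330–359–331: 4+3+15 = 22
The minimum is 22 s via 344–330–359–331.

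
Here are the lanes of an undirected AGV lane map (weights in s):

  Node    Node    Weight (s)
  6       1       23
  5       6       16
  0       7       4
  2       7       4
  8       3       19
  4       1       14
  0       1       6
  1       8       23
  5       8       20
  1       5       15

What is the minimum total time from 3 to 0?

Running Dijkstra from 3:
3: 0
8: 19  (via 3)
5: 39  (via 8)
1: 42  (via 8)
0: 48  (via 1)
Shortest route: 3 → 8 → 1 → 0 = 48 s.

48 s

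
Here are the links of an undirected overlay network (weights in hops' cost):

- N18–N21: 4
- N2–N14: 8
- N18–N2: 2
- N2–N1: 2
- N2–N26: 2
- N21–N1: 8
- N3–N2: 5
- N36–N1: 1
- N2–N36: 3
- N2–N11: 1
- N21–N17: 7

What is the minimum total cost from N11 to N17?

14 hops' cost

Compare a few routes:
N11–N2–N18–N21–N17: 1+2+4+7 = 14
N11–N2–N1–N21–N17: 1+2+8+7 = 18
N11–N2–N36–N1–N21–N17: 1+3+1+8+7 = 20
Cheapest is N11–N2–N18–N21–N17 at 14 hops' cost.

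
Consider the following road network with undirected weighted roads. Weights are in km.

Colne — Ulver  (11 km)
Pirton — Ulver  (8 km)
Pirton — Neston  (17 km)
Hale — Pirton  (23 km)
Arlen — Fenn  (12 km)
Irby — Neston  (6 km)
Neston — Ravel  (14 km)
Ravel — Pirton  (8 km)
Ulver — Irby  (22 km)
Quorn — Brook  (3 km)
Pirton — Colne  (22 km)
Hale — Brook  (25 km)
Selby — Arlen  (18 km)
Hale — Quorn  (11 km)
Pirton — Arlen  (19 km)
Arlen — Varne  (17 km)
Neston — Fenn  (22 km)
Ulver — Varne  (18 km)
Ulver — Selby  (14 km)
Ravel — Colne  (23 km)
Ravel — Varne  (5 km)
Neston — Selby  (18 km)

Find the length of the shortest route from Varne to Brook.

50 km

Running Dijkstra from Varne:
Varne: 0
Ravel: 5  (via Varne)
Pirton: 13  (via Ravel)
Arlen: 17  (via Varne)
Ulver: 18  (via Varne)
Neston: 19  (via Ravel)
Irby: 25  (via Neston)
Colne: 28  (via Ravel)
Fenn: 29  (via Arlen)
Selby: 32  (via Ulver)
Hale: 36  (via Pirton)
Quorn: 47  (via Hale)
Brook: 50  (via Quorn)
Shortest route: Varne–Ravel–Pirton–Hale–Quorn–Brook = 50 km.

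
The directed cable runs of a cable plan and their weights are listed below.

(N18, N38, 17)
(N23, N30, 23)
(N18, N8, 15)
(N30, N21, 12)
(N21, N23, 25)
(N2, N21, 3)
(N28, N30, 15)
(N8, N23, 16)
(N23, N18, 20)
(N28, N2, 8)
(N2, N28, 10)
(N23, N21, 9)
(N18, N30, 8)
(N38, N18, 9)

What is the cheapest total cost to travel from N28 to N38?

73

Enumerating some paths:
N28 - N30 - N21 - N23 - N18 - N38: 15+12+25+20+17 = 89
N28 - N2 - N21 - N23 - N18 - N38: 8+3+25+20+17 = 73
Cheapest is N28 - N2 - N21 - N23 - N18 - N38 at 73.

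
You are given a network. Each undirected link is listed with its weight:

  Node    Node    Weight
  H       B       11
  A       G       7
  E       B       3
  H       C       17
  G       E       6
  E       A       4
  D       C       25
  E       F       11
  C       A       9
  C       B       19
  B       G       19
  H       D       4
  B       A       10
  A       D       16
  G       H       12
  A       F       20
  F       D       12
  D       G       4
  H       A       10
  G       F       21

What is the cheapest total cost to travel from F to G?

Settle nodes by increasing distance from F:
F: 0
E: 11  (via F)
D: 12  (via F)
B: 14  (via E)
A: 15  (via E)
G: 16  (via D)
Shortest route: F → D → G = 16.

16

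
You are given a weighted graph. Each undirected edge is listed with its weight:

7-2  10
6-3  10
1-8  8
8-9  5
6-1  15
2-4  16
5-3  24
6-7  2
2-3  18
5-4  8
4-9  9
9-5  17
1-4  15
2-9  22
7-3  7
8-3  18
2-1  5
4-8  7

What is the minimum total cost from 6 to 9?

28

Shortest distances from 6:
6: 0
7: 2  (via 6)
3: 9  (via 7)
2: 12  (via 7)
1: 15  (via 6)
8: 23  (via 1)
4: 28  (via 2)
9: 28  (via 8)
Shortest route: 6 → 1 → 8 → 9 = 28.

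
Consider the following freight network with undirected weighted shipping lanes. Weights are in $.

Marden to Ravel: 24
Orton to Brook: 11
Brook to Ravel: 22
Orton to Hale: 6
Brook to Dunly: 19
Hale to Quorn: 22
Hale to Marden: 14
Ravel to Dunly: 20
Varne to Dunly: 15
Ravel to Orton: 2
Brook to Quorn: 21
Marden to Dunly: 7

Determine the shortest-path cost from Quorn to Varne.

Settle nodes by increasing distance from Quorn:
Quorn: 0
Brook: 21  (via Quorn)
Hale: 22  (via Quorn)
Orton: 28  (via Hale)
Ravel: 30  (via Orton)
Marden: 36  (via Hale)
Dunly: 40  (via Brook)
Varne: 55  (via Dunly)
Shortest route: Quorn–Brook–Dunly–Varne = $55.

$55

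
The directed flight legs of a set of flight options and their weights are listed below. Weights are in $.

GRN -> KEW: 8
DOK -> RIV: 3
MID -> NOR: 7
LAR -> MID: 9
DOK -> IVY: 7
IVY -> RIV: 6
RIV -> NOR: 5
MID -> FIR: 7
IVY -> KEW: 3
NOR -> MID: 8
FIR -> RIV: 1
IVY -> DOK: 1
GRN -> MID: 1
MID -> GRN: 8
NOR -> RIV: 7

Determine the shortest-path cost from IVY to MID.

Settle nodes by increasing distance from IVY:
IVY: 0
DOK: 1  (via IVY)
KEW: 3  (via IVY)
RIV: 4  (via DOK)
NOR: 9  (via RIV)
MID: 17  (via NOR)
Shortest route: IVY → DOK → RIV → NOR → MID = $17.

$17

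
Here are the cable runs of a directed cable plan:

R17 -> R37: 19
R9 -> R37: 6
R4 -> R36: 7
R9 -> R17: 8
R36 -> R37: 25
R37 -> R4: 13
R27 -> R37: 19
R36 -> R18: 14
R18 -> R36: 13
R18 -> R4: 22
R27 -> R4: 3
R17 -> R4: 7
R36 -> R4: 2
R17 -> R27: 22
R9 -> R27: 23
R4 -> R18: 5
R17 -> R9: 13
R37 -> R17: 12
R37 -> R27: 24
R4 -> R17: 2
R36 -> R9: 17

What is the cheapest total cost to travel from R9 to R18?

Candidate routes:
R9–R17–R4–R18: 8+7+5 = 20
R9–R37–R4–R18: 6+13+5 = 24
The minimum is 20 via R9–R17–R4–R18.

20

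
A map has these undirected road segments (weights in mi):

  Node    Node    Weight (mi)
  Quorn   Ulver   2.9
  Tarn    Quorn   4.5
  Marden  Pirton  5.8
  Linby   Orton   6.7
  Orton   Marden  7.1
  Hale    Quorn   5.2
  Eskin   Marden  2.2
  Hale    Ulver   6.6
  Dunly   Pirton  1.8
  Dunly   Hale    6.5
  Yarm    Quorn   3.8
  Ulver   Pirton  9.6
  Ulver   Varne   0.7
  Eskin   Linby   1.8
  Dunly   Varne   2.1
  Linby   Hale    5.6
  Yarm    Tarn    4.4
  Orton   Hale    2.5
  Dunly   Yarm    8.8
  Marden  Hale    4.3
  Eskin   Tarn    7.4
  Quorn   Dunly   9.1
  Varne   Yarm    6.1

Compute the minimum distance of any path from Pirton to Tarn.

12 mi

Settle nodes by increasing distance from Pirton:
Pirton: 0
Dunly: 1.8  (via Pirton)
Varne: 3.9  (via Dunly)
Ulver: 4.6  (via Varne)
Marden: 5.8  (via Pirton)
Quorn: 7.5  (via Ulver)
Eskin: 8  (via Marden)
Hale: 8.3  (via Dunly)
Linby: 9.8  (via Eskin)
Yarm: 10  (via Varne)
Orton: 10.8  (via Hale)
Tarn: 12  (via Quorn)
Shortest route: Pirton → Dunly → Varne → Ulver → Quorn → Tarn = 12 mi.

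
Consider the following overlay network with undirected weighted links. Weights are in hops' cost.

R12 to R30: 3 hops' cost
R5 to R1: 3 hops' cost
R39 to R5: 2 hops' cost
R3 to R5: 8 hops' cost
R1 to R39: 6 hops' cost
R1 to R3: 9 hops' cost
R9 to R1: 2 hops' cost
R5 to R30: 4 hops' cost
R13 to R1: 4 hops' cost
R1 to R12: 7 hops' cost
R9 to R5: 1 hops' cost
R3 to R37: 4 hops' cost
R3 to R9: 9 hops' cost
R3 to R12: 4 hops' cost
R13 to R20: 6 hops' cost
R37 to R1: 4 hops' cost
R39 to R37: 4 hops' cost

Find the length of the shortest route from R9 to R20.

12 hops' cost

Settle nodes by increasing distance from R9:
R9: 0
R5: 1  (via R9)
R1: 2  (via R9)
R39: 3  (via R5)
R30: 5  (via R5)
R13: 6  (via R1)
R37: 6  (via R1)
R12: 8  (via R30)
R3: 9  (via R9)
R20: 12  (via R13)
Shortest route: R9–R1–R13–R20 = 12 hops' cost.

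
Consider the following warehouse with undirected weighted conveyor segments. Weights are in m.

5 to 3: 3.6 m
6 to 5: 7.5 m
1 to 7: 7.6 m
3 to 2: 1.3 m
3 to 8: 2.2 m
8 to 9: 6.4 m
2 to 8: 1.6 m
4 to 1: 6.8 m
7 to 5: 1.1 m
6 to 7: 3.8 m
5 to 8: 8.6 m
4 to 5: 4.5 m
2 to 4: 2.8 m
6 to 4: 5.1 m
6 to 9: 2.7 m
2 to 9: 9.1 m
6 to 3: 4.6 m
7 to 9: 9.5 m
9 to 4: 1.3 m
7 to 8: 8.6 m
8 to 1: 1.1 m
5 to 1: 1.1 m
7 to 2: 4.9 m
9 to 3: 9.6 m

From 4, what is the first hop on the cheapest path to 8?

2

Candidate routes:
4–2–3–8: 2.8+1.3+2.2 = 6.3
4–5–1–8: 4.5+1.1+1.1 = 6.7
4–2–8: 2.8+1.6 = 4.4
Cheapest is 4–2–8 at 4.4 m.
So from 4 the first move is to 2.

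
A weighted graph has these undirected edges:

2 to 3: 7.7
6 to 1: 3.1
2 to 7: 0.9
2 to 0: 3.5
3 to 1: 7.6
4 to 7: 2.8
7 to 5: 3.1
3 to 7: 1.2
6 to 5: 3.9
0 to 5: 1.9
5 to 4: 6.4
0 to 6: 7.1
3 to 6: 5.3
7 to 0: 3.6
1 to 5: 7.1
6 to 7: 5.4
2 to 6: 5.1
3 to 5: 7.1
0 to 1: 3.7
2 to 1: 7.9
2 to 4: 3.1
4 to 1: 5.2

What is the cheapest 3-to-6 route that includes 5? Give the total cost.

8.2

Best 3 to 5: 3 → 7 → 5 costing 4.3
Best 5 to 6: 5 → 6 costing 3.9
Total via 5: 4.3 + 3.9 = 8.2.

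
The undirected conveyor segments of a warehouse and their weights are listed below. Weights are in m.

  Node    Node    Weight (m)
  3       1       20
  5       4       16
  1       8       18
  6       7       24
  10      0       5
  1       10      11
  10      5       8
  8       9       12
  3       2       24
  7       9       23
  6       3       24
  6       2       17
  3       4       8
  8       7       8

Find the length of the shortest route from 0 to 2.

60 m

Settle nodes by increasing distance from 0:
0: 0
10: 5  (via 0)
5: 13  (via 10)
1: 16  (via 10)
4: 29  (via 5)
8: 34  (via 1)
3: 36  (via 1)
7: 42  (via 8)
9: 46  (via 8)
2: 60  (via 3)
Shortest route: 0–10–1–3–2 = 60 m.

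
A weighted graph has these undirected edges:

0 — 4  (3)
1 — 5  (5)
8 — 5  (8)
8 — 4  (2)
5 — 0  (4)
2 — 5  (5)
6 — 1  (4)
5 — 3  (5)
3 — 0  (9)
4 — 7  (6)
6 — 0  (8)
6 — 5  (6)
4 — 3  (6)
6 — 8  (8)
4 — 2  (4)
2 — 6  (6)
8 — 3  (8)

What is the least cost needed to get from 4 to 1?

12

Compare a few routes:
4 - 0 - 5 - 1: 3+4+5 = 12
4 - 8 - 6 - 1: 2+8+4 = 14
4 - 2 - 5 - 1: 4+5+5 = 14
The minimum is 12 via 4 - 0 - 5 - 1.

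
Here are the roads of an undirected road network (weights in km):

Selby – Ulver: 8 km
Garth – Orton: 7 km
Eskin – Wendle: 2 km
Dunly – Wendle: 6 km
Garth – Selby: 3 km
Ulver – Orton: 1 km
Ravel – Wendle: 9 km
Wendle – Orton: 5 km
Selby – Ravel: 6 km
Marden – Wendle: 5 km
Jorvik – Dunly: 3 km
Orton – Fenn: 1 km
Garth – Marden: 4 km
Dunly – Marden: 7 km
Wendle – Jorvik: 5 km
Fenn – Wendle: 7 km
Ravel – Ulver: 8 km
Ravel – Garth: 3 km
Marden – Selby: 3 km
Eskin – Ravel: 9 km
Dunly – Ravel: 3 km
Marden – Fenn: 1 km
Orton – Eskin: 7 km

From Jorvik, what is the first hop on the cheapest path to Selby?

Compare a few routes:
Jorvik → Wendle → Marden → Selby: 5+5+3 = 13
Jorvik → Dunly → Marden → Selby: 3+7+3 = 13
Jorvik → Dunly → Ravel → Selby: 3+3+6 = 12
The minimum is 12 km via Jorvik → Dunly → Ravel → Selby.
So from Jorvik the first move is to Dunly.

Dunly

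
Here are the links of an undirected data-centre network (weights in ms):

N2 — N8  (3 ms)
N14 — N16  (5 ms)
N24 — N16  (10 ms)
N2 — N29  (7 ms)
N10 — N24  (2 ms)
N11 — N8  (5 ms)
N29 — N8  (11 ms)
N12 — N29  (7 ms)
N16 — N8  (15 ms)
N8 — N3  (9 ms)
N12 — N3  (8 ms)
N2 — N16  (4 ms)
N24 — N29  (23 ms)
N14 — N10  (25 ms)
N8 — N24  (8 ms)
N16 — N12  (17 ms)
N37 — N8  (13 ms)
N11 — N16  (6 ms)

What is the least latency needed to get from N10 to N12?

27 ms

Settle nodes by increasing distance from N10:
N10: 0
N24: 2  (via N10)
N8: 10  (via N24)
N16: 12  (via N24)
N2: 13  (via N8)
N11: 15  (via N8)
N14: 17  (via N16)
N3: 19  (via N8)
N29: 20  (via N2)
N37: 23  (via N8)
N12: 27  (via N3)
Shortest route: N10–N24–N8–N3–N12 = 27 ms.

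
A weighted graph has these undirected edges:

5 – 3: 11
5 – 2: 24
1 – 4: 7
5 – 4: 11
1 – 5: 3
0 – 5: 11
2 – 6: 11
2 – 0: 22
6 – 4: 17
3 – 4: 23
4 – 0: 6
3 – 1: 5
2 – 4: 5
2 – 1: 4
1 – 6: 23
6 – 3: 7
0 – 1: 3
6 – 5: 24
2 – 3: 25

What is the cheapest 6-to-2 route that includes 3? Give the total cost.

16

Shortest 6→3: 6 → 3 = 7
Best 3 to 2: 3 → 1 → 2 costing 9
Total via 3: 7 + 9 = 16.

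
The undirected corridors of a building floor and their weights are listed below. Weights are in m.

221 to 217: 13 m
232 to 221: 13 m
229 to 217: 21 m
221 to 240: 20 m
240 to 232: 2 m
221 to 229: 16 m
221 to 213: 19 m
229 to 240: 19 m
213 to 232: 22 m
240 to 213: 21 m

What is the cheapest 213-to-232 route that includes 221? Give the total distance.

Best 213 to 221: 213 → 221 costing 19
Best 221 to 232: 221 → 232 costing 13
Total via 221: 19 + 13 = 32 m.

32 m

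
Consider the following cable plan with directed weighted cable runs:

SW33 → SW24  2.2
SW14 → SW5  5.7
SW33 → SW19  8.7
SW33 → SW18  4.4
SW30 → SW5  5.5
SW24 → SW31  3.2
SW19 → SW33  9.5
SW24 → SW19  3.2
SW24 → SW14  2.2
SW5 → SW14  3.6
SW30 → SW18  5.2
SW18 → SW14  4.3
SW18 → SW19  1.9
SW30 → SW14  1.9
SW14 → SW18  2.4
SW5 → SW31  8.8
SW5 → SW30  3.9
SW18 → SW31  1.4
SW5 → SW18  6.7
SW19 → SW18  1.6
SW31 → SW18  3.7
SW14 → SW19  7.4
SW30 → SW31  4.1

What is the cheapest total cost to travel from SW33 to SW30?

14

Compare a few routes:
SW33 - SW18 - SW14 - SW5 - SW30: 4.4+4.3+5.7+3.9 = 18.3
SW33 - SW24 - SW14 - SW5 - SW30: 2.2+2.2+5.7+3.9 = 14
The minimum is 14 via SW33 - SW24 - SW14 - SW5 - SW30.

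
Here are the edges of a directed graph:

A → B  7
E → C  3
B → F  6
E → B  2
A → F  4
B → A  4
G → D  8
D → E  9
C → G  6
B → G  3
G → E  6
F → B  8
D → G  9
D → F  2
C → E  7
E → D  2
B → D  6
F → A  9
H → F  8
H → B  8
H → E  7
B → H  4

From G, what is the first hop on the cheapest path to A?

Candidate routes:
G–E–B–A: 6+2+4 = 12
G–E–D–F–A: 6+2+2+9 = 19
The minimum is 12 via G–E–B–A.
So from G the first move is to E.

E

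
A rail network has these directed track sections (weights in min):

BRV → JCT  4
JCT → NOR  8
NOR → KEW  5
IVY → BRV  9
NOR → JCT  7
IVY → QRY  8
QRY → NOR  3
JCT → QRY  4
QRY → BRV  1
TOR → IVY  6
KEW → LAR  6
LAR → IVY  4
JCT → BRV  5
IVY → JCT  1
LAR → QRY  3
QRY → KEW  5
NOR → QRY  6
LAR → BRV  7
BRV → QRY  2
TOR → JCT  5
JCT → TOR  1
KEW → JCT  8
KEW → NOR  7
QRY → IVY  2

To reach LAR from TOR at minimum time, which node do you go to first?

JCT

Candidate routes:
TOR → JCT → QRY → KEW → LAR: 5+4+5+6 = 20
TOR → IVY → JCT → QRY → KEW → LAR: 6+1+4+5+6 = 22
TOR → JCT → QRY → NOR → KEW → LAR: 5+4+3+5+6 = 23
TOR → JCT → BRV → QRY → KEW → LAR: 5+5+2+5+6 = 23
Cheapest is TOR → JCT → QRY → KEW → LAR at 20 min.
So from TOR the first move is to JCT.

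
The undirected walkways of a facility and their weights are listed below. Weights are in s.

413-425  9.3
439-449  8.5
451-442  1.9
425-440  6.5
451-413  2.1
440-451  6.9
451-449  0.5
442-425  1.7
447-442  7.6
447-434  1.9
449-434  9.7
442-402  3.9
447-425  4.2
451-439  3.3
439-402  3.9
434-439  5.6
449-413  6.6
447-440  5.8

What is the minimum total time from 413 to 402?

Candidate routes:
413 - 449 - 451 - 439 - 402: 6.6+0.5+3.3+3.9 = 14.3
413 - 451 - 442 - 402: 2.1+1.9+3.9 = 7.9
413 - 449 - 451 - 442 - 402: 6.6+0.5+1.9+3.9 = 12.9
413 - 451 - 439 - 402: 2.1+3.3+3.9 = 9.3
The minimum is 7.9 s via 413 - 451 - 442 - 402.

7.9 s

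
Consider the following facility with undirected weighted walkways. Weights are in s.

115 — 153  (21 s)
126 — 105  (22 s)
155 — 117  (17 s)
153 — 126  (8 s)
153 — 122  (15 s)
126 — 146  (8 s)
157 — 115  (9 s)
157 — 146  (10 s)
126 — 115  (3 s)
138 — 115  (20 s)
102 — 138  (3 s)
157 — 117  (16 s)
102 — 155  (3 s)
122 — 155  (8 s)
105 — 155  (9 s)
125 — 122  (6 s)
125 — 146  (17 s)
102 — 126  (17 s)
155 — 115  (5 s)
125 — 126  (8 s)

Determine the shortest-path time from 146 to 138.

22 s

Running Dijkstra from 146:
146: 0
126: 8  (via 146)
157: 10  (via 146)
115: 11  (via 126)
155: 16  (via 115)
125: 16  (via 126)
153: 16  (via 126)
102: 19  (via 155)
138: 22  (via 102)
Shortest route: 146–126–115–155–102–138 = 22 s.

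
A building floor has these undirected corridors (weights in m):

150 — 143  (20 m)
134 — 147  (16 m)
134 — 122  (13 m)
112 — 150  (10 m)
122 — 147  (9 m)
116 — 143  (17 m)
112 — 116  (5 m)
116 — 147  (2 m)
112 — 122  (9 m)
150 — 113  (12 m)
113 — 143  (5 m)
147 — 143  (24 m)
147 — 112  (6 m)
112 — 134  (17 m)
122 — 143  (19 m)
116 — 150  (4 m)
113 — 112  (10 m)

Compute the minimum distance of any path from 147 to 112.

6 m

Enumerating some paths:
147 → 116 → 112: 2+5 = 7
147 → 112: 6 = 6
The minimum is 6 m via 147 → 112.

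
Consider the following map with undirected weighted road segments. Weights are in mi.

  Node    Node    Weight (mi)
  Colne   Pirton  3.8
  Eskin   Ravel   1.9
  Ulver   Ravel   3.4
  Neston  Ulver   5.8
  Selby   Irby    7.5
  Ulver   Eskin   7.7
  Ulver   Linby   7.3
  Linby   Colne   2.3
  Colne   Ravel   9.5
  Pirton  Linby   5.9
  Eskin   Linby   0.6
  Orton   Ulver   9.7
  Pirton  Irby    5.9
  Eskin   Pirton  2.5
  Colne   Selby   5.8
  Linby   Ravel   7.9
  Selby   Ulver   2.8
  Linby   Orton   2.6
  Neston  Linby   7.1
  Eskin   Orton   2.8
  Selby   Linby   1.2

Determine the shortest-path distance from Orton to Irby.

11.2 mi

Compare a few routes:
Orton - Linby - Selby - Irby: 2.6+1.2+7.5 = 11.3
Orton - Eskin - Pirton - Irby: 2.8+2.5+5.9 = 11.2
Cheapest is Orton - Eskin - Pirton - Irby at 11.2 mi.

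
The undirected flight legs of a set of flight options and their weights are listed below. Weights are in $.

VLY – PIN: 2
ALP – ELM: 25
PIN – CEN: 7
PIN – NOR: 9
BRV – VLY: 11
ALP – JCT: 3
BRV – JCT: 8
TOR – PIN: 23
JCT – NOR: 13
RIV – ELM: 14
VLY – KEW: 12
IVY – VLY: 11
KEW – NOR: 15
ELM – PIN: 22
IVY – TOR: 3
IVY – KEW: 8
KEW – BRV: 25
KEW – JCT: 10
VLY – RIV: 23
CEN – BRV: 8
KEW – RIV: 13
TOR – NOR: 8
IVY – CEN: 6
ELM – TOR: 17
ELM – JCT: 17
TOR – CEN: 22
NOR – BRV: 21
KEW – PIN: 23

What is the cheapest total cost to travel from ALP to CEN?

Shortest distances from ALP:
ALP: 0
JCT: 3  (via ALP)
BRV: 11  (via JCT)
KEW: 13  (via JCT)
NOR: 16  (via JCT)
CEN: 19  (via BRV)
Shortest route: ALP–JCT–BRV–CEN = $19.

$19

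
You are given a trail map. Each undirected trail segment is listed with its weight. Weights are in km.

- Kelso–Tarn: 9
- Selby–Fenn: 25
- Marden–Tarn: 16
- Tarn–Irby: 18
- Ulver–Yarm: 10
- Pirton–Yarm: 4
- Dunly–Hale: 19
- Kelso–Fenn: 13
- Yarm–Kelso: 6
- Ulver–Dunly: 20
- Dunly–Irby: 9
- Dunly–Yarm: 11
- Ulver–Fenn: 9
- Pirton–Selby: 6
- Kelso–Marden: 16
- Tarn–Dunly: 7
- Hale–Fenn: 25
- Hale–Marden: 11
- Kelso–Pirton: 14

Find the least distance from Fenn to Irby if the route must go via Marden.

Shortest Fenn→Marden: Fenn–Kelso–Marden = 29
Shortest Marden→Irby: Marden–Tarn–Dunly–Irby = 32
Total via Marden: 29 + 32 = 61 km.

61 km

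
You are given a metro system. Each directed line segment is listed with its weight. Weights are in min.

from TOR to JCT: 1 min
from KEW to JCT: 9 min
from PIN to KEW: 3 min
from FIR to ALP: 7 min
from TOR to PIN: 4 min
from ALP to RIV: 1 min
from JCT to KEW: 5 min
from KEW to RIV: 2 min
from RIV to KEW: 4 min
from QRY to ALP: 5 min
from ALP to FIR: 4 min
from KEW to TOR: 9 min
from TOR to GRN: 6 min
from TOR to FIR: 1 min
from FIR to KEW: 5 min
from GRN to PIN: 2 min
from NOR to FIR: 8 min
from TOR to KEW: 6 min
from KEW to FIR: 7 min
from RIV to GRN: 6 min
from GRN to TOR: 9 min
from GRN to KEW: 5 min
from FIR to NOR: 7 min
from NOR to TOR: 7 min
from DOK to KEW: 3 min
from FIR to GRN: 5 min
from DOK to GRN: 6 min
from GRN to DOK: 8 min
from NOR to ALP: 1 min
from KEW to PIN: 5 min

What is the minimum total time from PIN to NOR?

17 min

Candidate routes:
PIN–KEW–TOR–FIR–NOR: 3+9+1+7 = 20
PIN–KEW–FIR–NOR: 3+7+7 = 17
The minimum is 17 min via PIN–KEW–FIR–NOR.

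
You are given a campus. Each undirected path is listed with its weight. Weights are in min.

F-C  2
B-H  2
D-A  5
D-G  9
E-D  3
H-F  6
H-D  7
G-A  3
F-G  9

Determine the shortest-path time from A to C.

14 min

Enumerating some paths:
A → D → H → F → C: 5+7+6+2 = 20
A → G → F → C: 3+9+2 = 14
Cheapest is A → G → F → C at 14 min.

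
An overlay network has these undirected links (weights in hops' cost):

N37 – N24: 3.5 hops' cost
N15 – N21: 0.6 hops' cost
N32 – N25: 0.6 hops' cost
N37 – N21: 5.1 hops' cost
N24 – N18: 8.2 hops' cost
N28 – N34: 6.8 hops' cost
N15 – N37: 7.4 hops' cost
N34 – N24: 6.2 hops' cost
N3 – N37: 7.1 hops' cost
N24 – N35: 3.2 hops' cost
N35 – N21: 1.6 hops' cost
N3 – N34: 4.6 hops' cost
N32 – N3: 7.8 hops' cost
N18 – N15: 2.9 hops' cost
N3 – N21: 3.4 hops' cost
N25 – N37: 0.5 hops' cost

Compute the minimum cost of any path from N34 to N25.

Running Dijkstra from N34:
N34: 0
N3: 4.6  (via N34)
N24: 6.2  (via N34)
N28: 6.8  (via N34)
N21: 8  (via N3)
N15: 8.6  (via N21)
N35: 9.4  (via N24)
N37: 9.7  (via N24)
N25: 10.2  (via N37)
Shortest route: N34 → N24 → N37 → N25 = 10.2 hops' cost.

10.2 hops' cost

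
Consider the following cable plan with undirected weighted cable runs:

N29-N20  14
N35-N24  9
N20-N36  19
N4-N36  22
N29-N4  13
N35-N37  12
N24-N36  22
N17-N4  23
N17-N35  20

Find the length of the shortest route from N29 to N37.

Running Dijkstra from N29:
N29: 0
N4: 13  (via N29)
N20: 14  (via N29)
N36: 33  (via N20)
N17: 36  (via N4)
N24: 55  (via N36)
N35: 56  (via N17)
N37: 68  (via N35)
Shortest route: N29 → N4 → N17 → N35 → N37 = 68.

68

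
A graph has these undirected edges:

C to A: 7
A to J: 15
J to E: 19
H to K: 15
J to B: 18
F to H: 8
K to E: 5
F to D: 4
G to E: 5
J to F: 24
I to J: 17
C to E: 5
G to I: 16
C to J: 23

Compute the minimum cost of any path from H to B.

50

Running Dijkstra from H:
H: 0
F: 8  (via H)
D: 12  (via F)
K: 15  (via H)
E: 20  (via K)
C: 25  (via E)
G: 25  (via E)
A: 32  (via C)
J: 32  (via F)
I: 41  (via G)
B: 50  (via J)
Shortest route: H → F → J → B = 50.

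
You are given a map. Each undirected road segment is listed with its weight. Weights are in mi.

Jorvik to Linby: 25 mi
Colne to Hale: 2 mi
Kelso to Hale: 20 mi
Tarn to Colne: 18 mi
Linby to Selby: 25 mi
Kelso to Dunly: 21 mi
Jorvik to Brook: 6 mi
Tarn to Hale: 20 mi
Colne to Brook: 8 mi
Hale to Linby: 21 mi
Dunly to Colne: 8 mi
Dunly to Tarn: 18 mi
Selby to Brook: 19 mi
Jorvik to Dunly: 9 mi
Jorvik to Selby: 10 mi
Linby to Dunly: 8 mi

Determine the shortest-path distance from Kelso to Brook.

30 mi

Settle nodes by increasing distance from Kelso:
Kelso: 0
Hale: 20  (via Kelso)
Dunly: 21  (via Kelso)
Colne: 22  (via Hale)
Linby: 29  (via Dunly)
Jorvik: 30  (via Dunly)
Brook: 30  (via Colne)
Shortest route: Kelso–Hale–Colne–Brook = 30 mi.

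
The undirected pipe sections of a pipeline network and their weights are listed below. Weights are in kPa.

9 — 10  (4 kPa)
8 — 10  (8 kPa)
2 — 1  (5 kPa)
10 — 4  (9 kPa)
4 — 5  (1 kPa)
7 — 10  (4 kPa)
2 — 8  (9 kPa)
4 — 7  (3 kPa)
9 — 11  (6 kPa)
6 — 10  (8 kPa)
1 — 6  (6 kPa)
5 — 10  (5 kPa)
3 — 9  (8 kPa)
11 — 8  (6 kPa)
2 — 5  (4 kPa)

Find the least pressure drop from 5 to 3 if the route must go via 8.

33 kPa

Best 5 to 8: 5–2–8 costing 13
Best 8 to 3: 8–11–9–3 costing 20
Total via 8: 13 + 20 = 33 kPa.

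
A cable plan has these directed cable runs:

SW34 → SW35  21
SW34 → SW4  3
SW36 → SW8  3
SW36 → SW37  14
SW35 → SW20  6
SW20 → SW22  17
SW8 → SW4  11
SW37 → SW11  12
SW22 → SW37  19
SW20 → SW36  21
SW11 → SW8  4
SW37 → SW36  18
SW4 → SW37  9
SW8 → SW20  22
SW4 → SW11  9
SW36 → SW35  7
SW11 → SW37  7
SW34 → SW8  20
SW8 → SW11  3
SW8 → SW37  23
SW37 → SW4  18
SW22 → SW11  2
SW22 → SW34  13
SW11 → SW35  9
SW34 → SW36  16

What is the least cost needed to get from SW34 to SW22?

Candidate routes:
SW34–SW35–SW20–SW22: 21+6+17 = 44
SW34–SW4–SW11–SW8–SW20–SW22: 3+9+4+22+17 = 55
SW34–SW36–SW8–SW11–SW35–SW20–SW22: 16+3+3+9+6+17 = 54
SW34–SW36–SW35–SW20–SW22: 16+7+6+17 = 46
The minimum is 44 via SW34–SW35–SW20–SW22.

44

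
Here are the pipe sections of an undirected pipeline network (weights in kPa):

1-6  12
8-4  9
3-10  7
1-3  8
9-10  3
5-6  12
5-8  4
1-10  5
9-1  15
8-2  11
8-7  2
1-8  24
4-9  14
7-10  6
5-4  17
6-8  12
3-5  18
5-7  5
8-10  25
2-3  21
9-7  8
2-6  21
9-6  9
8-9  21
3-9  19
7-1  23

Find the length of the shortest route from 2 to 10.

19 kPa

Enumerating some paths:
2 → 3 → 10: 21+7 = 28
2 → 8 → 7 → 10: 11+2+6 = 19
2 → 8 → 5 → 7 → 10: 11+4+5+6 = 26
2 → 8 → 7 → 9 → 10: 11+2+8+3 = 24
Cheapest is 2 → 8 → 7 → 10 at 19 kPa.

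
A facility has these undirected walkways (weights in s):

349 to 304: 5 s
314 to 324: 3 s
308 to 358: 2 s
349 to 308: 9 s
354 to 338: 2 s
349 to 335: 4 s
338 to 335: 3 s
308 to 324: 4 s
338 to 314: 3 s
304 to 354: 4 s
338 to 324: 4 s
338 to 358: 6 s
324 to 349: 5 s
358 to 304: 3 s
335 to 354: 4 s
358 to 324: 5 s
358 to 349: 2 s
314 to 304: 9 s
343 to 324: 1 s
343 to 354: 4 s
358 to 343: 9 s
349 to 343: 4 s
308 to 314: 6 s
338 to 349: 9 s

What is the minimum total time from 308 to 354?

Enumerating some paths:
308–358–304–354: 2+3+4 = 9
308–358–338–354: 2+6+2 = 10
Cheapest is 308–358–304–354 at 9 s.

9 s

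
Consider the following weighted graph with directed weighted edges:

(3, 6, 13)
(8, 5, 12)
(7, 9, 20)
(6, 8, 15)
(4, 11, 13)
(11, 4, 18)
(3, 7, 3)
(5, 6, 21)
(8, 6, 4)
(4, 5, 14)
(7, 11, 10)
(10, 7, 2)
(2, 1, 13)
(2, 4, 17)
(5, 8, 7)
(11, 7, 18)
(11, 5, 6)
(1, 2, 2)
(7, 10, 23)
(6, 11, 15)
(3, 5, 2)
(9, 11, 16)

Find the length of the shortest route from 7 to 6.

Compare a few routes:
7 - 11 - 5 - 6: 10+6+21 = 37
7 - 11 - 5 - 8 - 6: 10+6+7+4 = 27
Cheapest is 7 - 11 - 5 - 8 - 6 at 27.

27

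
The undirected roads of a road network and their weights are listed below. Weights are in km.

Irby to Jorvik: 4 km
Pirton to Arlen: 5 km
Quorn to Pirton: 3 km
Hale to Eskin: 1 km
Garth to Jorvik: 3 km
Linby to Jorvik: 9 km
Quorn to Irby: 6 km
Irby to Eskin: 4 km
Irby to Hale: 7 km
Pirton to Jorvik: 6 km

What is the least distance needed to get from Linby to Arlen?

20 km

Shortest distances from Linby:
Linby: 0
Jorvik: 9  (via Linby)
Garth: 12  (via Jorvik)
Irby: 13  (via Jorvik)
Pirton: 15  (via Jorvik)
Eskin: 17  (via Irby)
Quorn: 18  (via Pirton)
Hale: 18  (via Eskin)
Arlen: 20  (via Pirton)
Shortest route: Linby–Jorvik–Pirton–Arlen = 20 km.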